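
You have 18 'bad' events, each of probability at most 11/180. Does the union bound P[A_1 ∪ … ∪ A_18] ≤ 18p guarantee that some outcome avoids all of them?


Union bound: P[∪_{i=1}^{18} A_i] ≤ Σ_i P[A_i] ≤ 18·p = 18·(11/180) = 11/10.
Numerically: 11/10 ≈ 1.100000.
Is 11/10 < 1? NO.
Since the bound 11/10 is ≥ 1, the union bound is uninformative here; it does NOT by itself certify existence.

18·p = 11/10 ≈ 1.100000; existence NOT certified by the union bound.


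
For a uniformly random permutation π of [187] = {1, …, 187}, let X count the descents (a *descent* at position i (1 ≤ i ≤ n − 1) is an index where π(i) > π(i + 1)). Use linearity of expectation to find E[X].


Write X = Σ X_I over i = 1, …, 186, with X_I the indicator of one descent.
There are 186 indicators.
For each fixed i, the pair (π(i), π(i+1)) is a uniformly random ordered pair of distinct values from {1, …, 187}; by symmetry P[π(i) > π(i+1)] = 1/2.
By linearity: E[X] = 186 · (1/2) = (187 − 1) · (1/2) = 93 ≈ 93.00000.

E[X] = 93 = 93.00000.


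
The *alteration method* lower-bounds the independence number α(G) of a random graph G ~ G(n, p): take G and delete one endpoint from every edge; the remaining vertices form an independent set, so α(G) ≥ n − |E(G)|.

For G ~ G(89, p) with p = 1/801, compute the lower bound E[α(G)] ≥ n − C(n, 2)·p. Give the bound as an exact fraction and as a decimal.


E[|E(G)|] = C(89, 2)·p = 3916 · (1/801) = 44/9.
E[α(G)] ≥ n − E[|E(G)|] = 89 − 44/9 = 757/9.
Numerically: ≈ 84.1111.
(This is only a lower bound; the true E[α(G)] may be larger.)

E[α(G)] ≥ 757/9 ≈ 84.1111.


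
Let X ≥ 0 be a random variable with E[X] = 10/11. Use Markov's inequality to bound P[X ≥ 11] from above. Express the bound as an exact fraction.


μ = E[X] = 10/11, a = 11.
Markov: P[X ≥ 11] ≤ μ/a = (10/11)/11 = 10/121.
Numerically: ≈ 0.082645.
(Since a = 11 > μ = 0.909091, the bound 10/121 is < 1 and informative.)

P[X ≥ 11] ≤ 10/121 ≈ 0.082645.


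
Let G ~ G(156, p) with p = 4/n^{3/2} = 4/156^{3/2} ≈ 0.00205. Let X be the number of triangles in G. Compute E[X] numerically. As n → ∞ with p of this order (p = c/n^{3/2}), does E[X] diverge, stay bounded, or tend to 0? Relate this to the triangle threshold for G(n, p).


Number of potential triangles: C(156, 3) = 620620.
Each occurs with probability p³ ≈ (0.00205)³ ≈ 8.65206e-09.
By linearity: E[X] = C(156, 3)·p³ ≈ 620620 · 8.65206e-09 ≈ 0.005.
Since α = 3/2 > 1, p = c/n^{3/2} = o(1/n) is below the triangle threshold p ~ 1/n. Asymptotically E[X] ~ (c³/6)·n^{3(1−α)} = (4³/6)·n^{-1.5} → 0, so by Markov's inequality G has no triangles w.h.p.

E[X] ≈ 0.005; in regime p = Θ(1/n^{3/2}) E[X] tends to 0 (below the triangle threshold p ~ 1/n).


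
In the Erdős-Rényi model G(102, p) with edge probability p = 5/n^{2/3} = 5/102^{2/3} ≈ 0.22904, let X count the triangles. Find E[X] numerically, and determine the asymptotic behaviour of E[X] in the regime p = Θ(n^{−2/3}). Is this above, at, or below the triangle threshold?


Number of potential triangles: C(102, 3) = 171700.
Each occurs with probability p³ ≈ (0.22904)³ ≈ 1.2014610e-02.
By linearity: E[X] = C(102, 3)·p³ ≈ 171700 · 1.2014610e-02 ≈ 2062.90850.
Since α = 2/3 < 1, p = c/n^{2/3} ≫ 1/n is above the triangle threshold p ~ 1/n. Asymptotically E[X] ~ (c³/6)·n^{3(1−α)} = (5³/6)·n^{1} → ∞; triangles are abundant w.h.p.

E[X] ≈ 2062.90850; in regime p = Θ(1/n^{2/3}) E[X] diverges (above the triangle threshold p ~ 1/n).


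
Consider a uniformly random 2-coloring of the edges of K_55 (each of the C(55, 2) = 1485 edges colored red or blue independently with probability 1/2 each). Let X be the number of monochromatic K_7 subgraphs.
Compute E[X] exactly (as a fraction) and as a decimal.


Let X = Σ_S X_S over the C(55, 7) = 202927725 subsets S of size 7, where X_S = 1 if the K_7 on S is monochromatic.
For a fixed S, the K_7 on S has C(7, 2) = 21 edges. P[all 21 edges red] = (1/2)^21, and likewise for blue, so P[monochromatic] = 2·(1/2)^21 = 2^{1 − 21} = 1/1048576.
By linearity: E[X] = C(55, 7) · 2^{1 − 21} = 202927725 · 1/1048576 = 202927725/1048576.
Numerically: E[X] ≈ 193.527.

E[X] = C(55,7)·2^(1−C(7,2)) = 202927725/1048576 ≈ 193.527.


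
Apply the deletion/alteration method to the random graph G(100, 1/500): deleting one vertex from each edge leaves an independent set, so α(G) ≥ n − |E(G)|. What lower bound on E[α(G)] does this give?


E[|E(G)|] = C(100, 2)·p = 4950 · (1/500) = 99/10.
E[α(G)] ≥ n − E[|E(G)|] = 100 − 99/10 = 901/10.
Numerically: ≈ 90.100000.
(This is only a lower bound; the true E[α(G)] may be larger.)

E[α(G)] ≥ 901/10 ≈ 90.100000.


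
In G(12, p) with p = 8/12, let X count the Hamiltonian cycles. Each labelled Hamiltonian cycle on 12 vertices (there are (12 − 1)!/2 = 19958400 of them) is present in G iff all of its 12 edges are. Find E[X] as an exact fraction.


K_12 has (12 − 1)!/2 = 19958400 labelled Hamiltonian cycles.
For each such Hamiltonian cycle H, let X_H = 1 if all 12 edges of H are present in G. Then P[X_H = 1] = p^{12} = (2/3)^{12} = 4096/531441.
By linearity: E[X] = Σ_H E[X_H] = 19958400 · p^{12} = 19958400 · 4096/531441 = 1009254400/6561.
Numerically: E[X] ≈ 1.54e+05.

E[X] = 19958400 · (2/3)^{12} = 1009254400/6561 ≈ 1.54e+05.


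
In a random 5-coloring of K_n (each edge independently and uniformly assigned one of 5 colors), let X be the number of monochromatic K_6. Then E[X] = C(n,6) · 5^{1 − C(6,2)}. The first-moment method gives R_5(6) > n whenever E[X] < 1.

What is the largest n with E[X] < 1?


We need C(n, 6) · 5^{1 − 15} < 1, i.e. C(n, 6) < 5^{15 − 1} = 6103515625.
Check values of n near the boundary:
  n = 124: C(124, 6) = 4465475476; 4465475476 < 6103515625? YES
  n = 125: C(125, 6) = 4690625500; 4690625500 < 6103515625? YES
  n = 126: C(126, 6) = 4925156775; 4925156775 < 6103515625? YES
  n = 127: C(127, 6) = 5169379425; 5169379425 < 6103515625? YES
  n = 128: C(128, 6) = 5423611200; 5423611200 < 6103515625? YES
  n = 129: C(129, 6) = 5688177600; 5688177600 < 6103515625? YES
  n = 130: C(130, 6) = 5963412000; 5963412000 < 6103515625? YES
  n = 131: C(131, 6) = 6249655776; 6249655776 < 6103515625? NO
  n = 132: C(132, 6) = 6547258432; 6547258432 < 6103515625? NO
  n = 133: C(133, 6) = 6856577728; 6856577728 < 6103515625? NO
The largest n with C(n, 6) < 6103515625 is n = 130 (where E[X] = 47707296/48828125 ≈ 0.977). Hence R_5(6) > 130, i.e. R_5(6) ≥ 131.

Largest n = 130; hence R_5(6) > 130.


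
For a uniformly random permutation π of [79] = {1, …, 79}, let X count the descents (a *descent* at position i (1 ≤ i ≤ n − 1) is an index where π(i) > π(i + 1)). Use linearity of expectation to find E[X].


Write X = Σ X_I over i = 1, …, 78, with X_I the indicator of one descent.
There are 78 indicators.
For each fixed i, the pair (π(i), π(i+1)) is a uniformly random ordered pair of distinct values from {1, …, 79}; by symmetry P[π(i) > π(i+1)] = 1/2.
By linearity: E[X] = 78 · (1/2) = (79 − 1) · (1/2) = 39 ≈ 39.000000.

E[X] = 39 = 39.000000.


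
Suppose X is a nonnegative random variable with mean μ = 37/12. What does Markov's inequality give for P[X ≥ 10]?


μ = E[X] = 37/12, a = 10.
Markov: P[X ≥ 10] ≤ μ/a = (37/12)/10 = 37/120.
Numerically: ≈ 0.308.
(Since a = 10 > μ = 3.083, the bound 37/120 is < 1 and informative.)

P[X ≥ 10] ≤ 37/120 ≈ 0.308.


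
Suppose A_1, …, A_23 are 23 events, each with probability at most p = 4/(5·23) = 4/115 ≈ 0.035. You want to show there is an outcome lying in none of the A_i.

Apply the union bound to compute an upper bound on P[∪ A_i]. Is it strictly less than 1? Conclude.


Union bound: P[∪_{i=1}^{23} A_i] ≤ Σ_i P[A_i] ≤ 23·p = 23·(4/115) = 4/5.
Numerically: 4/5 ≈ 0.800.
Is 4/5 < 1? YES.
Since P[∪ A_i] ≤ 4/5 < 1, the complement has P[∩ A_i^c] ≥ 1 − 4/5 = 1/5 > 0, so some outcome avoids every A_i.

23·p = 4/5 ≈ 0.800; existence CERTIFIED by the union bound.


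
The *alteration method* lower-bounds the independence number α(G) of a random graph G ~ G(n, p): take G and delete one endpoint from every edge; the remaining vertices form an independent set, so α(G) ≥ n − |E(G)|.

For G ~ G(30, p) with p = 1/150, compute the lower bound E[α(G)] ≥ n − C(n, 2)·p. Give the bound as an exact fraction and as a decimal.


E[|E(G)|] = C(30, 2)·p = 435 · (1/150) = 29/10.
E[α(G)] ≥ n − E[|E(G)|] = 30 − 29/10 = 271/10.
Numerically: ≈ 27.100000.
(This is only a lower bound; the true E[α(G)] may be larger.)

E[α(G)] ≥ 271/10 ≈ 27.100000.


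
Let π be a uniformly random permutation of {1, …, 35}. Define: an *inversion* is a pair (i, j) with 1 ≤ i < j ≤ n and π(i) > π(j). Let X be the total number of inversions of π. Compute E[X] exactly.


Write X = Σ X_I over the C(35, 2) = 595 pairs i < j, with X_I the indicator of one inversion.
There are 595 indicators.
For each fixed pair i < j, the values π(i) and π(j) are two distinct elements of {1, …, 35} in uniformly random order; by symmetry P[π(i) > π(j)] = 1/2.
By linearity: E[X] = 595 · (1/2) = C(35, 2) · (1/2) = 595/2 = 595/2 ≈ 297.500000.

E[X] = 595/2 = 297.500000.


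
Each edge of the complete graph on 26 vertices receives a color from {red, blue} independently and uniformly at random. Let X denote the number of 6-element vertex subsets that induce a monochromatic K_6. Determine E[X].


Let X = Σ_S X_S over the C(26, 6) = 230230 subsets S of size 6, where X_S = 1 if the K_6 on S is monochromatic.
For a fixed S, the K_6 on S has C(6, 2) = 15 edges. P[all 15 edges red] = (1/2)^15, and likewise for blue, so P[monochromatic] = 2·(1/2)^15 = 2^{1 − 15} = 1/16384.
Summing: E[X] = C(26, 6) · 2^{1 − 15} = 230230 · 1/16384 = 115115/8192.
Numerically: E[X] ≈ 14.0521.

E[X] = C(26,6)·2^(1−C(6,2)) = 115115/8192 ≈ 14.0521.


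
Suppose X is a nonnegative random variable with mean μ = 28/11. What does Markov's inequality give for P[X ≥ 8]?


μ = E[X] = 28/11, a = 8.
Markov: P[X ≥ 8] ≤ μ/a = (28/11)/8 = 7/22.
Numerically: ≈ 0.31818.
(Since a = 8 > μ = 2.54545, the bound 7/22 is < 1 and informative.)

P[X ≥ 8] ≤ 7/22 ≈ 0.31818.


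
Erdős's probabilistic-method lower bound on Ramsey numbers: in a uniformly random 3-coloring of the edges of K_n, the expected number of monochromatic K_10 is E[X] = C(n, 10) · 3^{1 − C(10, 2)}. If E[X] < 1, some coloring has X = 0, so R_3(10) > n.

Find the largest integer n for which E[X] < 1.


We need C(n, 10) · 3^{1 − 45} < 1, i.e. C(n, 10) < 3^{45 − 1} = 984770902183611232881.
Check values of n near the boundary:
  n = 572: C(572, 10) = 954640815642161682606; 954640815642161682606 < 984770902183611232881? YES
  n = 573: C(573, 10) = 971597135635805762226; 971597135635805762226 < 984770902183611232881? YES
  n = 574: C(574, 10) = 988824035203816502691; 988824035203816502691 < 984770902183611232881? NO
  n = 575: C(575, 10) = 1006325345561406175305; 1006325345561406175305 < 984770902183611232881? NO
The largest n with C(n, 10) < 984770902183611232881 is n = 573 (where E[X] = 35985079097622435638/36472996377170786403 ≈ 0.9866). Hence R_3(10) > 573, i.e. R_3(10) ≥ 574.

Largest n = 573; hence R_3(10) > 573.


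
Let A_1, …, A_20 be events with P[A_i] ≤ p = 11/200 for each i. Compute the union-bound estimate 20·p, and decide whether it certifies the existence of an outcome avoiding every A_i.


Union bound: P[∪_{i=1}^{20} A_i] ≤ Σ_i P[A_i] ≤ 20·p = 20·(11/200) = 11/10.
Numerically: 11/10 ≈ 1.10000.
Is 11/10 < 1? NO.
Since the bound 11/10 is ≥ 1, the union bound is uninformative here; it does NOT by itself certify existence.

20·p = 11/10 ≈ 1.10000; existence NOT certified by the union bound.


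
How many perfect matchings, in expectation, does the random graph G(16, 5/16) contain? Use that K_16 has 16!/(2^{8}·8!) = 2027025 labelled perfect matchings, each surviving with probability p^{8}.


K_16 has 16!/(2^{8}·8!) = 2027025 labelled perfect matchings.
For each such perfect matching H, let X_H = 1 if all 8 edges of H are present in G. Then P[X_H = 1] = p^{8} = (5/16)^{8} = 390625/4294967296.
By linearity: E[X] = Σ_H E[X_H] = 2027025 · p^{8} = 2027025 · 390625/4294967296 = 791806640625/4294967296.
Numerically: E[X] ≈ 184.36.

E[X] = 2027025 · (5/16)^{8} = 791806640625/4294967296 ≈ 184.36.


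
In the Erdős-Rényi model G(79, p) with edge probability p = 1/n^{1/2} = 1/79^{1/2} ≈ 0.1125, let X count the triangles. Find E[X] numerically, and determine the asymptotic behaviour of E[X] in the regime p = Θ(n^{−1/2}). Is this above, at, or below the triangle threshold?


Number of potential triangles: C(79, 3) = 79079.
Each occurs with probability p³ ≈ (0.1125)³ ≈ 1.424162e-03.
By linearity: E[X] = C(79, 3)·p³ ≈ 79079 · 1.424162e-03 ≈ 112.6213.
Since α = 1/2 < 1, p = c/n^{1/2} ≫ 1/n is above the triangle threshold p ~ 1/n. Asymptotically E[X] ~ (c³/6)·n^{3(1−α)} = (1³/6)·n^{1.5} → ∞; triangles are abundant w.h.p.

E[X] ≈ 112.6213; in regime p = Θ(1/n^{1/2}) E[X] diverges (above the triangle threshold p ~ 1/n).


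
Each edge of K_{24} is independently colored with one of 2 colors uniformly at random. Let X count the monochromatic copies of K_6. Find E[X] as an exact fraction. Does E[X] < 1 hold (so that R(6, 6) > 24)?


E[X] = C(24, 6) · 2^{1 − 15} = 134596 · 2^{−14} = 134596/16384.
As a reduced fraction: E[X] = 33649/4096 ≈ 8.215.
Is E[X] < 1? NO.
Since E[X] ≥ 1, the first-moment bound is inconclusive at n = 24; it does NOT by itself certify R(6, 6) > 24.

E[X] = 33649/4096 ≈ 8.215; E[X] ≥ 1; first-moment method inconclusive here.


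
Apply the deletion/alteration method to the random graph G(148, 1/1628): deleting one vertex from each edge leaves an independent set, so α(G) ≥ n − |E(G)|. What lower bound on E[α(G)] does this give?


E[|E(G)|] = C(148, 2)·p = 10878 · (1/1628) = 147/22.
E[α(G)] ≥ n − E[|E(G)|] = 148 − 147/22 = 3109/22.
Numerically: ≈ 141.318182.
(This is only a lower bound; the true E[α(G)] may be larger.)

E[α(G)] ≥ 3109/22 ≈ 141.318182.


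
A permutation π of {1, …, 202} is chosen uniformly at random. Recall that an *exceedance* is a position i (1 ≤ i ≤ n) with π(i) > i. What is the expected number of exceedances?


Write X = Σ_{i=1}^{202} X_i, where X_i = 1_{π(i) > i}.
For each fixed i, π(i) is uniform over {1, …, 202} (marginal of a uniform permutation), so P[π(i) > i] = (n − i)/n. Summing: Σ_{i=1}^{202} (n − i)/n = (0 + 1 + … + 201)/202 = 202(202 − 1)/(2·202) = (202 − 1)/2.
Hence E[X] = Σ_{i=1}^{202} (202 − i)/202 = 201/2 ≈ 100.5000.

E[X] = 201/2 = 100.5000.


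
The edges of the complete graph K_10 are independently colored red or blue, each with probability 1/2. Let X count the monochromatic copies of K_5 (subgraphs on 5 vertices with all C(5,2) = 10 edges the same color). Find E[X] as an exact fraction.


Let X = Σ_S X_S over the C(10, 5) = 252 subsets S of size 5, where X_S = 1 if the K_5 on S is monochromatic.
For a fixed S, the K_5 on S has C(5, 2) = 10 edges. P[all 10 edges red] = (1/2)^10, and likewise for blue, so P[monochromatic] = 2·(1/2)^10 = 2^{1 − 10} = 1/512.
Summing: E[X] = C(10, 5) · 2^{1 − 10} = 252 · 1/512 = 63/128.
Numerically: E[X] ≈ 0.492.

E[X] = C(10,5)·2^(1−C(5,2)) = 63/128 ≈ 0.492.


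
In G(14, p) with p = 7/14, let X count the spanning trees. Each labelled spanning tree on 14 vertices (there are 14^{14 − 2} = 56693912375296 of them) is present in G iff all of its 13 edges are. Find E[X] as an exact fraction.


K_14 has 14^{14 − 2} = 56693912375296 labelled spanning trees.
For each such spanning tree H, let X_H = 1 if all 13 edges of H are present in G. Then P[X_H = 1] = p^{13} = (1/2)^{13} = 1/8192.
Summing the indicators: E[X] = Σ_H E[X_H] = 56693912375296 · p^{13} = 56693912375296 · 1/8192 = 13841287201/2.
Numerically: E[X] ≈ 6.92e+09.

E[X] = 56693912375296 · (1/2)^{13} = 13841287201/2 ≈ 6.92e+09.


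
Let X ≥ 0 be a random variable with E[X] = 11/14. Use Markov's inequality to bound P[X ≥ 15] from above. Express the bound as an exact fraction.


μ = E[X] = 11/14, a = 15.
Markov: P[X ≥ 15] ≤ μ/a = (11/14)/15 = 11/210.
Numerically: ≈ 0.05238.
(Since a = 15 > μ = 0.78571, the bound 11/210 is < 1 and informative.)

P[X ≥ 15] ≤ 11/210 ≈ 0.05238.


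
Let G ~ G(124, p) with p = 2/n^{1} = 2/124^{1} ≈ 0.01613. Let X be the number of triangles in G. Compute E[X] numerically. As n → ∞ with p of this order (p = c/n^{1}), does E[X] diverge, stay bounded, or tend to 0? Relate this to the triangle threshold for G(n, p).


Number of potential triangles: C(124, 3) = 310124.
Each occurs with probability p³ ≈ (0.01613)³ ≈ 4.195898e-06.
By linearity: E[X] = C(124, 3)·p³ ≈ 310124 · 4.195898e-06 ≈ 1.3012.
Here α = 1, so p = 2/n is exactly at the triangle threshold p ~ 1/n. Asymptotically E[X] → c³/6 = 2³/6 = 4/3 ≈ 1.3333, a bounded constant. In this regime the triangle count is asymptotically Poisson(c³/6).

E[X] ≈ 1.3012; in regime p = Θ(1/n^{1}) E[X] stays bounded (at the triangle threshold p ~ 1/n).


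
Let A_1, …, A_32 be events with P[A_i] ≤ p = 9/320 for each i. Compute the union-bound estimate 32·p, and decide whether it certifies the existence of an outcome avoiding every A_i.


Union bound: P[∪_{i=1}^{32} A_i] ≤ Σ_i P[A_i] ≤ 32·p = 32·(9/320) = 9/10.
Numerically: 9/10 ≈ 0.900.
Is 9/10 < 1? YES.
Since P[∪ A_i] ≤ 9/10 < 1, the complement has P[∩ A_i^c] ≥ 1 − 9/10 = 1/10 > 0, so some outcome avoids every A_i.

32·p = 9/10 ≈ 0.900; existence CERTIFIED by the union bound.


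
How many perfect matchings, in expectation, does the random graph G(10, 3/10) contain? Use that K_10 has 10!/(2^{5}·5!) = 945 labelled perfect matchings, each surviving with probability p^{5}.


K_10 has 10!/(2^{5}·5!) = 945 labelled perfect matchings.
For each such perfect matching H, let X_H = 1 if all 5 edges of H are present in G. Then P[X_H = 1] = p^{5} = (3/10)^{5} = 243/100000.
By linearity: E[X] = Σ_H E[X_H] = 945 · p^{5} = 945 · 243/100000 = 45927/20000.
Numerically: E[X] ≈ 2.3.

E[X] = 945 · (3/10)^{5} = 45927/20000 ≈ 2.3.


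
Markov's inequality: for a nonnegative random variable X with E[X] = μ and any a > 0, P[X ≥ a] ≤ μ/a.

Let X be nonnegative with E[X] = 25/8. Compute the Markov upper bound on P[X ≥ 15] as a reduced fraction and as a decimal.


μ = E[X] = 25/8, a = 15.
Markov: P[X ≥ 15] ≤ μ/a = (25/8)/15 = 5/24.
Numerically: ≈ 0.208.
(Since a = 15 > μ = 3.125, the bound 5/24 is < 1 and informative.)

P[X ≥ 15] ≤ 5/24 ≈ 0.208.


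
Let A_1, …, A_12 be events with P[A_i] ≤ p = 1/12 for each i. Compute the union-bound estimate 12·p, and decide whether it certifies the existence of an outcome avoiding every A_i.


Union bound: P[∪_{i=1}^{12} A_i] ≤ Σ_i P[A_i] ≤ 12·p = 12·(1/12) = 1.
Numerically: 1 ≈ 1.0000000.
Is 1 < 1? NO.
Since the bound 1 is ≥ 1, the union bound is uninformative here; it does NOT by itself certify existence.

12·p = 1 ≈ 1.0000000; existence NOT certified by the union bound.


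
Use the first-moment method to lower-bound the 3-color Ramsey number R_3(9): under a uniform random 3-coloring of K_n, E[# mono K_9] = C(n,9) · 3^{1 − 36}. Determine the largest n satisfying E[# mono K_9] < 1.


We need C(n, 9) · 3^{1 − 36} < 1, i.e. C(n, 9) < 3^{36 − 1} = 50031545098999707.
Check values of n near the boundary:
  n = 297: C(297, 9) = 43842345008337645; 43842345008337645 < 50031545098999707? YES
  n = 298: C(298, 9) = 45207677551849890; 45207677551849890 < 50031545098999707? YES
  n = 299: C(299, 9) = 46610674441390059; 46610674441390059 < 50031545098999707? YES
  n = 300: C(300, 9) = 48052241692154700; 48052241692154700 < 50031545098999707? YES
  n = 301: C(301, 9) = 49533303936090975; 49533303936090975 < 50031545098999707? YES
  n = 302: C(302, 9) = 51054804739588650; 51054804739588650 < 50031545098999707? NO
  n = 303: C(303, 9) = 52617706925494425; 52617706925494425 < 50031545098999707? NO
The largest n with C(n, 9) < 50031545098999707 is n = 301 (where E[X] = 16511101312030325/16677181699666569 ≈ 0.990041). Hence R_3(9) > 301, i.e. R_3(9) ≥ 302.

Largest n = 301; hence R_3(9) > 301.


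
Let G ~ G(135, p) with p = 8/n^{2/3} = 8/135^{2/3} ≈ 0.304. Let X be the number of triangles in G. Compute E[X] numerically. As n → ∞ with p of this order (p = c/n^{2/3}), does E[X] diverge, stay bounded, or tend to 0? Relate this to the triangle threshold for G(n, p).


Number of potential triangles: C(135, 3) = 400995.
Each occurs with probability p³ ≈ (0.304)³ ≈ 2.809328e-02.
By linearity: E[X] = C(135, 3)·p³ ≈ 400995 · 2.809328e-02 ≈ 11265.2642.
Since α = 2/3 < 1, p = c/n^{2/3} ≫ 1/n is above the triangle threshold p ~ 1/n. Asymptotically E[X] ~ (c³/6)·n^{3(1−α)} = (8³/6)·n^{1} → ∞; triangles are abundant w.h.p.

E[X] ≈ 11265.2642; in regime p = Θ(1/n^{2/3}) E[X] diverges (above the triangle threshold p ~ 1/n).


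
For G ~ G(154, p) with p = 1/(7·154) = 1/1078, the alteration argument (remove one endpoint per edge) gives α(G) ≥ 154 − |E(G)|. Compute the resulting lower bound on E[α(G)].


E[|E(G)|] = C(154, 2)·p = 11781 · (1/1078) = 153/14.
E[α(G)] ≥ n − E[|E(G)|] = 154 − 153/14 = 2003/14.
Numerically: ≈ 143.071429.
(This is only a lower bound; the true E[α(G)] may be larger.)

E[α(G)] ≥ 2003/14 ≈ 143.071429.


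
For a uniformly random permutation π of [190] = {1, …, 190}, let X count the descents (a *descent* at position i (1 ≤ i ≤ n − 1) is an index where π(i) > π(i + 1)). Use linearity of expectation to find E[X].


Write X = Σ X_I over i = 1, …, 189, with X_I the indicator of one descent.
There are 189 indicators.
For each fixed i, the pair (π(i), π(i+1)) is a uniformly random ordered pair of distinct values from {1, …, 190}; by symmetry P[π(i) > π(i+1)] = 1/2.
By linearity: E[X] = 189 · (1/2) = (190 − 1) · (1/2) = 189/2 ≈ 94.500.

E[X] = 189/2 = 94.500.


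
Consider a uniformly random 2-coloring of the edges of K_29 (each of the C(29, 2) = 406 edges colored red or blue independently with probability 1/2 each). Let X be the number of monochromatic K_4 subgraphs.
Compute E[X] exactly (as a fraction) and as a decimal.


Let X = Σ_S X_S over the C(29, 4) = 23751 subsets S of size 4, where X_S = 1 if the K_4 on S is monochromatic.
For a fixed S, the K_4 on S has C(4, 2) = 6 edges. P[all 6 edges red] = (1/2)^6, and likewise for blue, so P[monochromatic] = 2·(1/2)^6 = 2^{1 − 6} = 1/32.
By linearity of expectation: E[X] = C(29, 4) · 2^{1 − 6} = 23751 · 1/32 = 23751/32.
Numerically: E[X] ≈ 742.2188.

E[X] = C(29,4)·2^(1−C(4,2)) = 23751/32 ≈ 742.2188.


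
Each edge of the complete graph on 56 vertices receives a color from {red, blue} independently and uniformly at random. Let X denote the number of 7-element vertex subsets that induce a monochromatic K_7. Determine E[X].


Let X = Σ_S X_S over the C(56, 7) = 231917400 subsets S of size 7, where X_S = 1 if the K_7 on S is monochromatic.
For a fixed S, the K_7 on S has C(7, 2) = 21 edges. P[all 21 edges red] = (1/2)^21, and likewise for blue, so P[monochromatic] = 2·(1/2)^21 = 2^{1 − 21} = 1/1048576.
By linearity: E[X] = C(56, 7) · 2^{1 − 21} = 231917400 · 1/1048576 = 28989675/131072.
Numerically: E[X] ≈ 221.173668.

E[X] = C(56,7)·2^(1−C(7,2)) = 28989675/131072 ≈ 221.173668.


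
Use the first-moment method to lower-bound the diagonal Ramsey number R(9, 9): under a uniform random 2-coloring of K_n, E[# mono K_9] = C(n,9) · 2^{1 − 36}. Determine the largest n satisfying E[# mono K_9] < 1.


We need C(n, 9) · 2^{1 − 36} < 1, i.e. C(n, 9) < 2^{36 − 1} = 34359738368.
Check values of n near the boundary:
  n = 63: C(63, 9) = 23667689815; 23667689815 < 34359738368? YES
  n = 64: C(64, 9) = 27540584512; 27540584512 < 34359738368? YES
  n = 65: C(65, 9) = 31966749880; 31966749880 < 34359738368? YES
  n = 66: C(66, 9) = 37014131440; 37014131440 < 34359738368? NO
  n = 67: C(67, 9) = 42757703560; 42757703560 < 34359738368? NO
  n = 68: C(68, 9) = 49280065120; 49280065120 < 34359738368? NO
The largest n with C(n, 9) < 34359738368 is n = 65 (where E[X] = 3995843735/4294967296 ≈ 0.9303549). Hence R(9, 9) > 65, i.e. R(9, 9) ≥ 66.

Largest n = 65; hence R(9, 9) > 65.


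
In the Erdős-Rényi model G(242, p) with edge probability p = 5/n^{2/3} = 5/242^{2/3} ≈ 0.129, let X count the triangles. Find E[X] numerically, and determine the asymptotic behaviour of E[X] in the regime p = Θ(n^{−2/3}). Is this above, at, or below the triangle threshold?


Number of potential triangles: C(242, 3) = 2332880.
Each occurs with probability p³ ≈ (0.129)³ ≈ 2.13442e-03.
By linearity: E[X] = C(242, 3)·p³ ≈ 2332880 · 2.13442e-03 ≈ 4979.339.
Since α = 2/3 < 1, p = c/n^{2/3} ≫ 1/n is above the triangle threshold p ~ 1/n. Asymptotically E[X] ~ (c³/6)·n^{3(1−α)} = (5³/6)·n^{1} → ∞; triangles are abundant w.h.p.

E[X] ≈ 4979.339; in regime p = Θ(1/n^{2/3}) E[X] diverges (above the triangle threshold p ~ 1/n).


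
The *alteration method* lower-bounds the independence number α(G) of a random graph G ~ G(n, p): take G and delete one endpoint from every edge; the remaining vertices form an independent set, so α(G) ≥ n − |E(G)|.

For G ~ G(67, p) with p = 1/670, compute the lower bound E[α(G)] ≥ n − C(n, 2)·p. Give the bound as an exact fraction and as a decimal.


E[|E(G)|] = C(67, 2)·p = 2211 · (1/670) = 33/10.
E[α(G)] ≥ n − E[|E(G)|] = 67 − 33/10 = 637/10.
Numerically: ≈ 63.700.
(This is only a lower bound; the true E[α(G)] may be larger.)

E[α(G)] ≥ 637/10 ≈ 63.700.


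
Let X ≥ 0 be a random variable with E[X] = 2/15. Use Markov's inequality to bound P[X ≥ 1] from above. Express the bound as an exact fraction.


μ = E[X] = 2/15, a = 1.
Markov: P[X ≥ 1] ≤ μ/a = (2/15)/1 = 2/15.
Numerically: ≈ 0.1333.
(Since a = 1 > μ = 0.1333, the bound 2/15 is < 1 and informative.)

P[X ≥ 1] ≤ 2/15 ≈ 0.1333.


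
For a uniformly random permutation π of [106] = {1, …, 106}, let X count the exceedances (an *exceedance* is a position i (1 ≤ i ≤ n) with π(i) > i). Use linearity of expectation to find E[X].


Write X = Σ_{i=1}^{106} X_i, where X_i = 1_{π(i) > i}.
For each fixed i, π(i) is uniform over {1, …, 106} (marginal of a uniform permutation), so P[π(i) > i] = (n − i)/n. Summing: Σ_{i=1}^{106} (n − i)/n = (0 + 1 + … + 105)/106 = 106(106 − 1)/(2·106) = (106 − 1)/2.
Hence E[X] = Σ_{i=1}^{106} (106 − i)/106 = 105/2 ≈ 52.500000.

E[X] = 105/2 = 52.500000.


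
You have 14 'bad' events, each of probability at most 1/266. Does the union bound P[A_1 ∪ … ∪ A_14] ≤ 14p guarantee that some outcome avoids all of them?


Union bound: P[∪_{i=1}^{14} A_i] ≤ Σ_i P[A_i] ≤ 14·p = 14·(1/266) = 1/19.
Numerically: 1/19 ≈ 0.053.
Is 1/19 < 1? YES.
Since P[∪ A_i] ≤ 1/19 < 1, the complement has P[∩ A_i^c] ≥ 1 − 1/19 = 18/19 > 0, so some outcome avoids every A_i.

14·p = 1/19 ≈ 0.053; existence CERTIFIED by the union bound.


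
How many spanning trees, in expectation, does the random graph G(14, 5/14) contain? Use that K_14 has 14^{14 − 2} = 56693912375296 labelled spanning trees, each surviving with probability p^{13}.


K_14 has 14^{14 − 2} = 56693912375296 labelled spanning trees.
For each such spanning tree H, let X_H = 1 if all 13 edges of H are present in G. Then P[X_H = 1] = p^{13} = (5/14)^{13} = 1220703125/793714773254144.
By linearity of expectation: E[X] = Σ_H E[X_H] = 56693912375296 · p^{13} = 56693912375296 · 1220703125/793714773254144 = 1220703125/14.
Numerically: E[X] ≈ 8.7193e+07.

E[X] = 56693912375296 · (5/14)^{13} = 1220703125/14 ≈ 8.7193e+07.


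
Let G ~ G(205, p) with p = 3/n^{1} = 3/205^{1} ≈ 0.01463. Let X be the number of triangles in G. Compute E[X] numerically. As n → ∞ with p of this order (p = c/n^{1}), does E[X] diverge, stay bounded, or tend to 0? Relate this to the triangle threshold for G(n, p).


Number of potential triangles: C(205, 3) = 1414910.
Each occurs with probability p³ ≈ (0.01463)³ ≈ 3.134023e-06.
By linearity: E[X] = C(205, 3)·p³ ≈ 1414910 · 3.134023e-06 ≈ 4.4344.
Here α = 1, so p = 3/n is exactly at the triangle threshold p ~ 1/n. Asymptotically E[X] → c³/6 = 3³/6 = 9/2 ≈ 4.5000, a bounded constant. In this regime the triangle count is asymptotically Poisson(c³/6).

E[X] ≈ 4.4344; in regime p = Θ(1/n^{1}) E[X] stays bounded (at the triangle threshold p ~ 1/n).


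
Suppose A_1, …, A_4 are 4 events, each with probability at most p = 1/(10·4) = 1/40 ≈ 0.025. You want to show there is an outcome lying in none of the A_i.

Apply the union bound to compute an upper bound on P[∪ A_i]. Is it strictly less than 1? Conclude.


Union bound: P[∪_{i=1}^{4} A_i] ≤ Σ_i P[A_i] ≤ 4·p = 4·(1/40) = 1/10.
Numerically: 1/10 ≈ 0.100.
Is 1/10 < 1? YES.
Since P[∪ A_i] ≤ 1/10 < 1, the complement has P[∩ A_i^c] ≥ 1 − 1/10 = 9/10 > 0, so some outcome avoids every A_i.

4·p = 1/10 ≈ 0.100; existence CERTIFIED by the union bound.


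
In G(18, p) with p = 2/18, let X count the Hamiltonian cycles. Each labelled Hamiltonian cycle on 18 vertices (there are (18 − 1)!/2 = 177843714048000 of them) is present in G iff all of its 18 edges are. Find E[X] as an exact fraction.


K_18 has (18 − 1)!/2 = 177843714048000 labelled Hamiltonian cycles.
For each such Hamiltonian cycle H, let X_H = 1 if all 18 edges of H are present in G. Then P[X_H = 1] = p^{18} = (1/9)^{18} = 1/150094635296999121.
By linearity: E[X] = Σ_H E[X_H] = 177843714048000 · p^{18} = 177843714048000 · 1/150094635296999121 = 243955712000/205891132094649.
Numerically: E[X] ≈ 0.001185.

E[X] = 177843714048000 · (1/9)^{18} = 243955712000/205891132094649 ≈ 0.001185.


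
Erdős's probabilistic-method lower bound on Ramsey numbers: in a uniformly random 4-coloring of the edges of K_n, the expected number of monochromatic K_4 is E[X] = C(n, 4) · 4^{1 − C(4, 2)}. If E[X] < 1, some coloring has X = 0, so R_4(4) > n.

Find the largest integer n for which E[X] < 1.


We need C(n, 4) · 4^{1 − 6} < 1, i.e. C(n, 4) < 4^{6 − 1} = 1024.
Check values of n near the boundary:
  n = 9: C(9, 4) = 126; 126 < 1024? YES
  n = 10: C(10, 4) = 210; 210 < 1024? YES
  n = 11: C(11, 4) = 330; 330 < 1024? YES
  n = 12: C(12, 4) = 495; 495 < 1024? YES
  n = 13: C(13, 4) = 715; 715 < 1024? YES
  n = 14: C(14, 4) = 1001; 1001 < 1024? YES
  n = 15: C(15, 4) = 1365; 1365 < 1024? NO
The largest n with C(n, 4) < 1024 is n = 14 (where E[X] = 1001/1024 ≈ 0.9775391). Hence R_4(4) > 14, i.e. R_4(4) ≥ 15.

Largest n = 14; hence R_4(4) > 14.


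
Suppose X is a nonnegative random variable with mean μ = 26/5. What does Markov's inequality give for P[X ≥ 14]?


μ = E[X] = 26/5, a = 14.
Markov: P[X ≥ 14] ≤ μ/a = (26/5)/14 = 13/35.
Numerically: ≈ 0.371.
(Since a = 14 > μ = 5.200, the bound 13/35 is < 1 and informative.)

P[X ≥ 14] ≤ 13/35 ≈ 0.371.


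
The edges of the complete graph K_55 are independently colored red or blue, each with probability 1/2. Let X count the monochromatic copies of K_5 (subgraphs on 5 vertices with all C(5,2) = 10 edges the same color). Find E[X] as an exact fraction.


Let X = Σ_S X_S over the C(55, 5) = 3478761 subsets S of size 5, where X_S = 1 if the K_5 on S is monochromatic.
For a fixed S, the K_5 on S has C(5, 2) = 10 edges. P[all 10 edges red] = (1/2)^10, and likewise for blue, so P[monochromatic] = 2·(1/2)^10 = 2^{1 − 10} = 1/512.
By linearity of expectation: E[X] = C(55, 5) · 2^{1 − 10} = 3478761 · 1/512 = 3478761/512.
Numerically: E[X] ≈ 6794.45508.

E[X] = C(55,5)·2^(1−C(5,2)) = 3478761/512 ≈ 6794.45508.


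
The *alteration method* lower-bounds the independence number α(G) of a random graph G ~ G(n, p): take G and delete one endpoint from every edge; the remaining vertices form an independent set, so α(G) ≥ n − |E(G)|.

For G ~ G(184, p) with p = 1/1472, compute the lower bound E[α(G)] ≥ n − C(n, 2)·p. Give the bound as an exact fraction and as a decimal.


E[|E(G)|] = C(184, 2)·p = 16836 · (1/1472) = 183/16.
E[α(G)] ≥ n − E[|E(G)|] = 184 − 183/16 = 2761/16.
Numerically: ≈ 172.562.
(This is only a lower bound; the true E[α(G)] may be larger.)

E[α(G)] ≥ 2761/16 ≈ 172.562.


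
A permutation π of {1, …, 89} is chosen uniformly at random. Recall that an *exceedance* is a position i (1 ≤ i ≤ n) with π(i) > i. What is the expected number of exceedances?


Write X = Σ_{i=1}^{89} X_i, where X_i = 1_{π(i) > i}.
For each fixed i, π(i) is uniform over {1, …, 89} (marginal of a uniform permutation), so P[π(i) > i] = (n − i)/n. Summing: Σ_{i=1}^{89} (n − i)/n = (0 + 1 + … + 88)/89 = 89(89 − 1)/(2·89) = (89 − 1)/2.
Hence E[X] = Σ_{i=1}^{89} (89 − i)/89 = 44 ≈ 44.000000.

E[X] = 44 = 44.000000.


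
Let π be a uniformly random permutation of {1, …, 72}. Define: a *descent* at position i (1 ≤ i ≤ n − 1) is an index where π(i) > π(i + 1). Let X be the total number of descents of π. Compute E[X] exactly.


Write X = Σ X_I over i = 1, …, 71, with X_I the indicator of one descent.
There are 71 indicators.
For each fixed i, the pair (π(i), π(i+1)) is a uniformly random ordered pair of distinct values from {1, …, 72}; by symmetry P[π(i) > π(i+1)] = 1/2.
By linearity: E[X] = 71 · (1/2) = (72 − 1) · (1/2) = 71/2 ≈ 35.500000.

E[X] = 71/2 = 35.500000.


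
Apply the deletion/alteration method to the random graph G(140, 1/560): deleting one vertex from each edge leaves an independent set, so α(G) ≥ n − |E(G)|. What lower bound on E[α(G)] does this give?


E[|E(G)|] = C(140, 2)·p = 9730 · (1/560) = 139/8.
E[α(G)] ≥ n − E[|E(G)|] = 140 − 139/8 = 981/8.
Numerically: ≈ 122.625000.
(This is only a lower bound; the true E[α(G)] may be larger.)

E[α(G)] ≥ 981/8 ≈ 122.625000.


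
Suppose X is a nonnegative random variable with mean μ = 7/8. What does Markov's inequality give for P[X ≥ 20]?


μ = E[X] = 7/8, a = 20.
Markov: P[X ≥ 20] ≤ μ/a = (7/8)/20 = 7/160.
Numerically: ≈ 0.0437.
(Since a = 20 > μ = 0.8750, the bound 7/160 is < 1 and informative.)

P[X ≥ 20] ≤ 7/160 ≈ 0.0437.


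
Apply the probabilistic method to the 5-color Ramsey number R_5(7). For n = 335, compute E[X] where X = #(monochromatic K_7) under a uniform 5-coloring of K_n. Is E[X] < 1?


E[X] = C(335, 7) · 5^{1 − 21} = 88202498238195 · 5^{−20} = 88202498238195/95367431640625.
As a reduced fraction: E[X] = 17640499647639/19073486328125 ≈ 0.9249.
Is E[X] < 1? YES.
Since E[X] < 1, there exists a 5-coloring of K_{335} with no monochromatic K_7; hence R_5(7) > 335.

E[X] = 17640499647639/19073486328125 ≈ 0.9249; E[X] < 1, so R_5(7) > 335.


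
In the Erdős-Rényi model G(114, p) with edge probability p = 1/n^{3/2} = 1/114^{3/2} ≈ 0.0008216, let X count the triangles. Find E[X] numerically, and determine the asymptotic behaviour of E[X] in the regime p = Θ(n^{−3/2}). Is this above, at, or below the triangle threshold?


Number of potential triangles: C(114, 3) = 240464.
Each occurs with probability p³ ≈ (0.0008216)³ ≈ 5.545340e-10.
By linearity: E[X] = C(114, 3)·p³ ≈ 240464 · 5.545340e-10 ≈ 0.0001.
Since α = 3/2 > 1, p = c/n^{3/2} = o(1/n) is below the triangle threshold p ~ 1/n. Asymptotically E[X] ~ (c³/6)·n^{3(1−α)} = (1³/6)·n^{-1.5} → 0, so by Markov's inequality G has no triangles w.h.p.

E[X] ≈ 0.0001; in regime p = Θ(1/n^{3/2}) E[X] tends to 0 (below the triangle threshold p ~ 1/n).


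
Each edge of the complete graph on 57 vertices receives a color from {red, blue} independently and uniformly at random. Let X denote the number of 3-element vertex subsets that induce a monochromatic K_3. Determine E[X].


Let X = Σ_S X_S over the C(57, 3) = 29260 subsets S of size 3, where X_S = 1 if the K_3 on S is monochromatic.
For a fixed S, the K_3 on S has C(3, 2) = 3 edges. P[all 3 edges red] = (1/2)^3, and likewise for blue, so P[monochromatic] = 2·(1/2)^3 = 2^{1 − 3} = 1/4.
By linearity: E[X] = C(57, 3) · 2^{1 − 3} = 29260 · 1/4 = 7315.
Numerically: E[X] ≈ 7315.00000.

E[X] = C(57,3)·2^(1−C(3,2)) = 7315 ≈ 7315.00000.


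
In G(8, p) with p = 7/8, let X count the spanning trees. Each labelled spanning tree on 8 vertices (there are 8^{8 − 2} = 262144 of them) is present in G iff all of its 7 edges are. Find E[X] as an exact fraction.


K_8 has 8^{8 − 2} = 262144 labelled spanning trees.
For each such spanning tree H, let X_H = 1 if all 7 edges of H are present in G. Then P[X_H = 1] = p^{7} = (7/8)^{7} = 823543/2097152.
By linearity of expectation: E[X] = Σ_H E[X_H] = 262144 · p^{7} = 262144 · 823543/2097152 = 823543/8.
Numerically: E[X] ≈ 102943.

E[X] = 262144 · (7/8)^{7} = 823543/8 ≈ 102943.


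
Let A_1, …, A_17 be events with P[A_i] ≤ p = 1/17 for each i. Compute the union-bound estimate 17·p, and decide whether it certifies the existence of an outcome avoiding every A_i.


Union bound: P[∪_{i=1}^{17} A_i] ≤ Σ_i P[A_i] ≤ 17·p = 17·(1/17) = 1.
Numerically: 1 ≈ 1.0000000.
Is 1 < 1? NO.
Since the bound 1 is ≥ 1, the union bound is uninformative here; it does NOT by itself certify existence.

17·p = 1 ≈ 1.0000000; existence NOT certified by the union bound.


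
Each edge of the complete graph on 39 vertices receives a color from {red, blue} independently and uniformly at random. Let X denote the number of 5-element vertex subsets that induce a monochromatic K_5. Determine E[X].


Let X = Σ_S X_S over the C(39, 5) = 575757 subsets S of size 5, where X_S = 1 if the K_5 on S is monochromatic.
For a fixed S, the K_5 on S has C(5, 2) = 10 edges. P[all 10 edges red] = (1/2)^10, and likewise for blue, so P[monochromatic] = 2·(1/2)^10 = 2^{1 − 10} = 1/512.
Summing: E[X] = C(39, 5) · 2^{1 − 10} = 575757 · 1/512 = 575757/512.
Numerically: E[X] ≈ 1124.525.

E[X] = C(39,5)·2^(1−C(5,2)) = 575757/512 ≈ 1124.525.


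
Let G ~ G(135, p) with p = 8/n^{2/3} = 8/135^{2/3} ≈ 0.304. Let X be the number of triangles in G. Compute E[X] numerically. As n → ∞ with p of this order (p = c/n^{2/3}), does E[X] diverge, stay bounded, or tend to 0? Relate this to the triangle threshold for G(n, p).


Number of potential triangles: C(135, 3) = 400995.
Each occurs with probability p³ ≈ (0.304)³ ≈ 2.80933e-02.
By linearity: E[X] = C(135, 3)·p³ ≈ 400995 · 2.80933e-02 ≈ 11265.264.
Since α = 2/3 < 1, p = c/n^{2/3} ≫ 1/n is above the triangle threshold p ~ 1/n. Asymptotically E[X] ~ (c³/6)·n^{3(1−α)} = (8³/6)·n^{1} → ∞; triangles are abundant w.h.p.

E[X] ≈ 11265.264; in regime p = Θ(1/n^{2/3}) E[X] diverges (above the triangle threshold p ~ 1/n).


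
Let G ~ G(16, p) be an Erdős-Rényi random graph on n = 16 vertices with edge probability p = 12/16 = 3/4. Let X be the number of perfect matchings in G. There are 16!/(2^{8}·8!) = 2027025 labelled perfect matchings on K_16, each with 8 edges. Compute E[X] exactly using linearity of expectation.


K_16 has 16!/(2^{8}·8!) = 2027025 labelled perfect matchings.
For each such perfect matching H, let X_H = 1 if all 8 edges of H are present in G. Then P[X_H = 1] = p^{8} = (3/4)^{8} = 6561/65536.
By linearity of expectation: E[X] = Σ_H E[X_H] = 2027025 · p^{8} = 2027025 · 6561/65536 = 13299311025/65536.
Numerically: E[X] ≈ 202931.

E[X] = 2027025 · (3/4)^{8} = 13299311025/65536 ≈ 202931.


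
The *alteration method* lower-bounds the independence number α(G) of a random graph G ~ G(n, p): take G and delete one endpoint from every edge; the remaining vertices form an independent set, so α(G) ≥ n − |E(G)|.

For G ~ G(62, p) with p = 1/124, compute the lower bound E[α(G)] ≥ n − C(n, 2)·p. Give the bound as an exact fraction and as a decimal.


E[|E(G)|] = C(62, 2)·p = 1891 · (1/124) = 61/4.
E[α(G)] ≥ n − E[|E(G)|] = 62 − 61/4 = 187/4.
Numerically: ≈ 46.7500.
(This is only a lower bound; the true E[α(G)] may be larger.)

E[α(G)] ≥ 187/4 ≈ 46.7500.
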